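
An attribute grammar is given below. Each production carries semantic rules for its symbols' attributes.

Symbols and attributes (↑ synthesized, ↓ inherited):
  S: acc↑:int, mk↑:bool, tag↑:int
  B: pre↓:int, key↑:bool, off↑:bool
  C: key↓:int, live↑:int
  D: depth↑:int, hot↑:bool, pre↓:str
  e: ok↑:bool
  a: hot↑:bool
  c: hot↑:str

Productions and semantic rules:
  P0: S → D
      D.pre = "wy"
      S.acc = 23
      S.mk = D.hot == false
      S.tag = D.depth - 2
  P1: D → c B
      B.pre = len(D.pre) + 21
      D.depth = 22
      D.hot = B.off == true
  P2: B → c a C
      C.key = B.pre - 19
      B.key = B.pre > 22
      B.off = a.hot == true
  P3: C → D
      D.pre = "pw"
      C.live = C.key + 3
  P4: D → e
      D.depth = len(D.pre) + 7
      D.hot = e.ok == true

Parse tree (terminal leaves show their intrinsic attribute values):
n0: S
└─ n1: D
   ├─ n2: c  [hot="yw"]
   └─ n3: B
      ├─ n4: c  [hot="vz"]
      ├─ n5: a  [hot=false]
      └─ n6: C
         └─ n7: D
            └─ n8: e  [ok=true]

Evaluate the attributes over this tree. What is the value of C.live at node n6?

1. n1.pre = "wy"  ["wy"]
2. n2.hot = "yw"  [terminal]
3. n3.pre = 23  [len(D.pre) + 21]
4. n4.hot = "vz"  [terminal]
5. n5.hot = false  [terminal]
6. n6.key = 4  [B.pre - 19]
7. n7.pre = "pw"  ["pw"]
8. n8.ok = true  [terminal]
9. n7.depth = 9  [len(D.pre) + 7]
10. n7.hot = true  [e.ok == true]
11. n6.live = 7  [C.key + 3]
12. n3.key = true  [B.pre > 22]
13. n3.off = false  [a.hot == true]
14. n1.depth = 22  [22]
15. n1.hot = false  [B.off == true]
16. n0.acc = 23  [23]
17. n0.mk = true  [D.hot == false]
18. n0.tag = 20  [D.depth - 2]

7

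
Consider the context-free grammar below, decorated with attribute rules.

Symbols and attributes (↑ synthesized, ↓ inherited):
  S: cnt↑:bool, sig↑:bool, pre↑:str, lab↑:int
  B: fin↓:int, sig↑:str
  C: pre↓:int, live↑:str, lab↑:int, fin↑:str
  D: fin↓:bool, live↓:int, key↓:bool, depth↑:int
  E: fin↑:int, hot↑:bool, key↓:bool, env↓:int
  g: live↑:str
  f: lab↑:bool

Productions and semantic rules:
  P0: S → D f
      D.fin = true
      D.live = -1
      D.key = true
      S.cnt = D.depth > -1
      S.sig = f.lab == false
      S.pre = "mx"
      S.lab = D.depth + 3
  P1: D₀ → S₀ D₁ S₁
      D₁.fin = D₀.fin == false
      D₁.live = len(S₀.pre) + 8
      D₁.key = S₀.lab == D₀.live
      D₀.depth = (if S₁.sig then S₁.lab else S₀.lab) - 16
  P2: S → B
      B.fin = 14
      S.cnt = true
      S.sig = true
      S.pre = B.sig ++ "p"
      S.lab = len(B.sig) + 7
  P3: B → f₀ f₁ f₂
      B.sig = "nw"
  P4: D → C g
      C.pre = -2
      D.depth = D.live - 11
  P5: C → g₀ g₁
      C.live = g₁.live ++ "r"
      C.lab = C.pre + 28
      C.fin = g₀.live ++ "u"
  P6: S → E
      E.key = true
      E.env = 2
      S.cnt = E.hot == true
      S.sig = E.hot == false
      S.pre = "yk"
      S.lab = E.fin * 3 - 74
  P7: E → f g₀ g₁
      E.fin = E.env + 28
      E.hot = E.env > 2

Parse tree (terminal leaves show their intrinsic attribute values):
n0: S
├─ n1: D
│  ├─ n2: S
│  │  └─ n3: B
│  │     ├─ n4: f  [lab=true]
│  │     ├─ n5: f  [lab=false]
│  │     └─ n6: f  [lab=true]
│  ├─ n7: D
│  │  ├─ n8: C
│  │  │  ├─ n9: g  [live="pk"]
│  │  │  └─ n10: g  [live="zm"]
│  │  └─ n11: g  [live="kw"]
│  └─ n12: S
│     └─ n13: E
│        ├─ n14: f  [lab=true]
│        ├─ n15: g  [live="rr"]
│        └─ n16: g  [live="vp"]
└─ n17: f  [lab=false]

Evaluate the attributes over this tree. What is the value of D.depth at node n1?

0

1. n1.fin = true  [true]
2. n1.live = -1  [-1]
3. n1.key = true  [true]
4. n3.fin = 14  [14]
5. n4.lab = true  [terminal]
6. n5.lab = false  [terminal]
7. n6.lab = true  [terminal]
8. n3.sig = "nw"  ["nw"]
9. n2.cnt = true  [true]
10. n2.sig = true  [true]
11. n2.pre = "nwp"  [B.sig ++ "p"]
12. n2.lab = 9  [len(B.sig) + 7]
13. n7.fin = false  [D₀.fin == false]
14. n7.live = 11  [len(S₀.pre) + 8]
15. n7.key = false  [S₀.lab == D₀.live]
16. n8.pre = -2  [-2]
17. n9.live = "pk"  [terminal]
18. n10.live = "zm"  [terminal]
19. n8.live = "zmr"  [g₁.live ++ "r"]
20. n8.lab = 26  [C.pre + 28]
21. n8.fin = "pku"  [g₀.live ++ "u"]
22. n11.live = "kw"  [terminal]
23. n7.depth = 0  [D.live - 11]
24. n13.key = true  [true]
25. n13.env = 2  [2]
26. n14.lab = true  [terminal]
27. n15.live = "rr"  [terminal]
28. n16.live = "vp"  [terminal]
29. n13.fin = 30  [E.env + 28]
30. n13.hot = false  [E.env > 2]
31. n12.cnt = false  [E.hot == true]
32. n12.sig = true  [E.hot == false]
33. n12.pre = "yk"  ["yk"]
34. n12.lab = 16  [E.fin * 3 - 74]
35. n1.depth = 0  [(if S₁.sig then S₁.lab else S₀.lab) - 16]
36. n17.lab = false  [terminal]
37. n0.cnt = true  [D.depth > -1]
38. n0.sig = true  [f.lab == false]
39. n0.pre = "mx"  ["mx"]
40. n0.lab = 3  [D.depth + 3]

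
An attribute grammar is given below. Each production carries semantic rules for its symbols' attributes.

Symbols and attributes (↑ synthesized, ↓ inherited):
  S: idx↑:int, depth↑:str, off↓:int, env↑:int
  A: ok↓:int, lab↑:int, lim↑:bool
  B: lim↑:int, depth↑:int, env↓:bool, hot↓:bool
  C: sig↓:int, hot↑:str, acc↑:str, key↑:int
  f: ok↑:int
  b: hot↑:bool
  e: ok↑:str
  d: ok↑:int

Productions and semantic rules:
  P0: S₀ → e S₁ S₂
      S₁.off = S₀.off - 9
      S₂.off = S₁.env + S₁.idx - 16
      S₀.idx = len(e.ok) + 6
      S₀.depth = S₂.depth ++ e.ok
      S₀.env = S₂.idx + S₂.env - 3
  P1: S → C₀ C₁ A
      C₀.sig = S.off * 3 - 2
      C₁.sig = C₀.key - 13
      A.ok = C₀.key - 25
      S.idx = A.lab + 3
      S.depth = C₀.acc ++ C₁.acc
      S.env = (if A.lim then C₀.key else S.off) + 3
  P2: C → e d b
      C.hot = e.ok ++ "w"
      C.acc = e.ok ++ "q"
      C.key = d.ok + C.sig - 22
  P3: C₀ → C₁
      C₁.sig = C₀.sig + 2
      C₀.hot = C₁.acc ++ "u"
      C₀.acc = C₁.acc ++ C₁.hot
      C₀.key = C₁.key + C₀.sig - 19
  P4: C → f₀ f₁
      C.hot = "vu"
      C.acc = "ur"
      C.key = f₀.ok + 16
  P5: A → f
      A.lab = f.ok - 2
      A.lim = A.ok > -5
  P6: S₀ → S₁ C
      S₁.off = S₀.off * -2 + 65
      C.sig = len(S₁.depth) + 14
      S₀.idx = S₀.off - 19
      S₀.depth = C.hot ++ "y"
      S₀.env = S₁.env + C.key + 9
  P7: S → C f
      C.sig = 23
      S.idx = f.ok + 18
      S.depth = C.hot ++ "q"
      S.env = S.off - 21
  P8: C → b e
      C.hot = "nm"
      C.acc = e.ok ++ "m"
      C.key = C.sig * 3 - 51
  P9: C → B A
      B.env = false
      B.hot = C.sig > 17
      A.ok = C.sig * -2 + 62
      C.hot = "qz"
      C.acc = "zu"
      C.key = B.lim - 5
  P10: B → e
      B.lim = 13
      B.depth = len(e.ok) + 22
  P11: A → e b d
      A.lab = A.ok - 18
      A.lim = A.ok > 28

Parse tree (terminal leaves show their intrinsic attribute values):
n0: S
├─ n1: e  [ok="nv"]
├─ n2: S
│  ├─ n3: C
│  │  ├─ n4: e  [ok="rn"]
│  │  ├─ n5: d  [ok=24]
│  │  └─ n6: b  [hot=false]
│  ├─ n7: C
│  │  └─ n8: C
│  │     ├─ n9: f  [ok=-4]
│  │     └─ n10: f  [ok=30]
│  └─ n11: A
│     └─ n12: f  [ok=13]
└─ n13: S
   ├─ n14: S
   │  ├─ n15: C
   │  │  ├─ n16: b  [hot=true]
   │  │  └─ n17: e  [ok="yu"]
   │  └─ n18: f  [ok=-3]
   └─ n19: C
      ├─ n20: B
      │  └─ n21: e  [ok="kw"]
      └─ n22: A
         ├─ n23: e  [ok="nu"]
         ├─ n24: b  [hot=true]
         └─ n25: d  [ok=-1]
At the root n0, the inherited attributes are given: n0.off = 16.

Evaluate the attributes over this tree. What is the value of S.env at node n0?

1. n0.off = 16  [given at root]
2. n1.ok = "nv"  [terminal]
3. n2.off = 7  [S₀.off - 9]
4. n3.sig = 19  [S.off * 3 - 2]
5. n4.ok = "rn"  [terminal]
6. n5.ok = 24  [terminal]
7. n6.hot = false  [terminal]
8. n3.hot = "rnw"  [e.ok ++ "w"]
9. n3.acc = "rnq"  [e.ok ++ "q"]
10. n3.key = 21  [d.ok + C.sig - 22]
11. n7.sig = 8  [C₀.key - 13]
12. n8.sig = 10  [C₀.sig + 2]
13. n9.ok = -4  [terminal]
14. n10.ok = 30  [terminal]
15. n8.hot = "vu"  ["vu"]
16. n8.acc = "ur"  ["ur"]
17. n8.key = 12  [f₀.ok + 16]
18. n7.hot = "uru"  [C₁.acc ++ "u"]
19. n7.acc = "urvu"  [C₁.acc ++ C₁.hot]
20. n7.key = 1  [C₁.key + C₀.sig - 19]
21. n11.ok = -4  [C₀.key - 25]
22. n12.ok = 13  [terminal]
23. n11.lab = 11  [f.ok - 2]
24. n11.lim = true  [A.ok > -5]
25. n2.idx = 14  [A.lab + 3]
26. n2.depth = "rnqurvu"  [C₀.acc ++ C₁.acc]
27. n2.env = 24  [(if A.lim then C₀.key else S.off) + 3]
28. n13.off = 22  [S₁.env + S₁.idx - 16]
29. n14.off = 21  [S₀.off * -2 + 65]
30. n15.sig = 23  [23]
31. n16.hot = true  [terminal]
32. n17.ok = "yu"  [terminal]
33. n15.hot = "nm"  ["nm"]
34. n15.acc = "yum"  [e.ok ++ "m"]
35. n15.key = 18  [C.sig * 3 - 51]
36. n18.ok = -3  [terminal]
37. n14.idx = 15  [f.ok + 18]
38. n14.depth = "nmq"  [C.hot ++ "q"]
39. n14.env = 0  [S.off - 21]
40. n19.sig = 17  [len(S₁.depth) + 14]
41. n20.env = false  [false]
42. n20.hot = false  [C.sig > 17]
43. n21.ok = "kw"  [terminal]
44. n20.lim = 13  [13]
45. n20.depth = 24  [len(e.ok) + 22]
46. n22.ok = 28  [C.sig * -2 + 62]
47. n23.ok = "nu"  [terminal]
48. n24.hot = true  [terminal]
49. n25.ok = -1  [terminal]
50. n22.lab = 10  [A.ok - 18]
51. n22.lim = false  [A.ok > 28]
52. n19.hot = "qz"  ["qz"]
53. n19.acc = "zu"  ["zu"]
54. n19.key = 8  [B.lim - 5]
55. n13.idx = 3  [S₀.off - 19]
56. n13.depth = "qzy"  [C.hot ++ "y"]
57. n13.env = 17  [S₁.env + C.key + 9]
58. n0.idx = 8  [len(e.ok) + 6]
59. n0.depth = "qzynv"  [S₂.depth ++ e.ok]
60. n0.env = 17  [S₂.idx + S₂.env - 3]

17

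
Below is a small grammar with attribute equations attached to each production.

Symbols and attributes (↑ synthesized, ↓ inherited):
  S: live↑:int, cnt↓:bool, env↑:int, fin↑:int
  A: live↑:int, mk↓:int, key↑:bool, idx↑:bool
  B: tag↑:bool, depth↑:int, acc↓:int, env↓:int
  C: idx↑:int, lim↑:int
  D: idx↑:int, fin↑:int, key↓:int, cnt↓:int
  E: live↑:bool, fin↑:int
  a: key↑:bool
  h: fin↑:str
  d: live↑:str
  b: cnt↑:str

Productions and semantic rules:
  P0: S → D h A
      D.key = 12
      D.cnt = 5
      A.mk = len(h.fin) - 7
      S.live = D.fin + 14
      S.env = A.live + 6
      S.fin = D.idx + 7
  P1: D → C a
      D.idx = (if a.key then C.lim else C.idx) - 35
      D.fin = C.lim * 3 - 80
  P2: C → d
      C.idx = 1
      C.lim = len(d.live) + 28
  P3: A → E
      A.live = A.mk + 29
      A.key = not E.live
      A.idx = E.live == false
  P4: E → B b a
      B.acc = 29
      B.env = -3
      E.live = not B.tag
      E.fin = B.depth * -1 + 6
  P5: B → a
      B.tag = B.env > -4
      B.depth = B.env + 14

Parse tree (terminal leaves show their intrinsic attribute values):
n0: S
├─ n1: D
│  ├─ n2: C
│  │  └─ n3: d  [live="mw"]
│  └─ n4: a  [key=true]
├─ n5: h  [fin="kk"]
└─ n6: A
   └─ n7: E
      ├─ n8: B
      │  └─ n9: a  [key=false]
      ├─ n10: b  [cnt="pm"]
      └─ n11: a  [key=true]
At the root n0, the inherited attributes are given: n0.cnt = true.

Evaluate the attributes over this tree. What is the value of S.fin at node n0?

1. n0.cnt = true  [given at root]
2. n1.key = 12  [12]
3. n1.cnt = 5  [5]
4. n3.live = "mw"  [terminal]
5. n2.idx = 1  [1]
6. n2.lim = 30  [len(d.live) + 28]
7. n4.key = true  [terminal]
8. n1.idx = -5  [(if a.key then C.lim else C.idx) - 35]
9. n1.fin = 10  [C.lim * 3 - 80]
10. n5.fin = "kk"  [terminal]
11. n6.mk = -5  [len(h.fin) - 7]
12. n8.acc = 29  [29]
13. n8.env = -3  [-3]
14. n9.key = false  [terminal]
15. n8.tag = true  [B.env > -4]
16. n8.depth = 11  [B.env + 14]
17. n10.cnt = "pm"  [terminal]
18. n11.key = true  [terminal]
19. n7.live = false  [not B.tag]
20. n7.fin = -5  [B.depth * -1 + 6]
21. n6.live = 24  [A.mk + 29]
22. n6.key = true  [not E.live]
23. n6.idx = true  [E.live == false]
24. n0.live = 24  [D.fin + 14]
25. n0.env = 30  [A.live + 6]
26. n0.fin = 2  [D.idx + 7]

2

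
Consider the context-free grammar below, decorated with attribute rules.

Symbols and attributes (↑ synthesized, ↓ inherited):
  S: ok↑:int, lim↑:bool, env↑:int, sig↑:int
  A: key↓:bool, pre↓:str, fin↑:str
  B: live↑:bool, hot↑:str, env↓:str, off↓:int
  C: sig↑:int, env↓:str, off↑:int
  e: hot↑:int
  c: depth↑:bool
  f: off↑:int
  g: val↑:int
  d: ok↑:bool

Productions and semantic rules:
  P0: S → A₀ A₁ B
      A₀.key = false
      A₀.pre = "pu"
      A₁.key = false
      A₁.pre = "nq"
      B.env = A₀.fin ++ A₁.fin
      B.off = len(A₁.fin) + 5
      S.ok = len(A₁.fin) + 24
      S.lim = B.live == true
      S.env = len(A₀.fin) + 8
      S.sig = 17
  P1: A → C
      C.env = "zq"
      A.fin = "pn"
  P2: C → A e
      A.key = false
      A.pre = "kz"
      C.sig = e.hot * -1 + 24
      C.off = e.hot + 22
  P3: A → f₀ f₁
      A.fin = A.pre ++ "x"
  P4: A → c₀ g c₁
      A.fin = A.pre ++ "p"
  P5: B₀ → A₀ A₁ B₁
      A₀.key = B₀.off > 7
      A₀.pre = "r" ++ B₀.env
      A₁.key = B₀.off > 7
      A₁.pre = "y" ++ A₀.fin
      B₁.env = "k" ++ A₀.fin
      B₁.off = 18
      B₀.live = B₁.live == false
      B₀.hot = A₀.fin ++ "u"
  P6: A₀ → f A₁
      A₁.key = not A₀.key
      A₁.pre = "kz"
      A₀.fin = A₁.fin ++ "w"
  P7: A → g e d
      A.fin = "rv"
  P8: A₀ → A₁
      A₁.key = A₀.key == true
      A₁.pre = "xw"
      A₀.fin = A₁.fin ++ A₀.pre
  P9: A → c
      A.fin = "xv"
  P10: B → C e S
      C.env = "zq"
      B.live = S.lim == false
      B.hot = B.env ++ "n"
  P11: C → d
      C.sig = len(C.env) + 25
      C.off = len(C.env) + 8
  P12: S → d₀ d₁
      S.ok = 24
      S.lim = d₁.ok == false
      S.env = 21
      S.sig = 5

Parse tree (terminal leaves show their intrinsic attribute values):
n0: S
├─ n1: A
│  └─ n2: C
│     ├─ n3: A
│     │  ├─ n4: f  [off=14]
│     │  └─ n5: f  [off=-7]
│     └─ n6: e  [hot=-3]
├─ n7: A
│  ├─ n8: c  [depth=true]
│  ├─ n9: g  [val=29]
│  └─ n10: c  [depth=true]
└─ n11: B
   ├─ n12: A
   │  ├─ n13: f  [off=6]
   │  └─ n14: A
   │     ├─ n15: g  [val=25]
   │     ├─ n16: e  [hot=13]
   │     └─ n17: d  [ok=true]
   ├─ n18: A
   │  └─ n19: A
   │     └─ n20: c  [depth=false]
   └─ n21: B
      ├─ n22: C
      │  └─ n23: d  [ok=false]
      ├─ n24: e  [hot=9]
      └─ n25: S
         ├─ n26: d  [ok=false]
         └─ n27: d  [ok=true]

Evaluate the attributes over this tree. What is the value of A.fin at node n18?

"xvyrvw"

1. n1.key = false  [false]
2. n1.pre = "pu"  ["pu"]
3. n2.env = "zq"  ["zq"]
4. n3.key = false  [false]
5. n3.pre = "kz"  ["kz"]
6. n4.off = 14  [terminal]
7. n5.off = -7  [terminal]
8. n3.fin = "kzx"  [A.pre ++ "x"]
9. n6.hot = -3  [terminal]
10. n2.sig = 27  [e.hot * -1 + 24]
11. n2.off = 19  [e.hot + 22]
12. n1.fin = "pn"  ["pn"]
13. n7.key = false  [false]
14. n7.pre = "nq"  ["nq"]
15. n8.depth = true  [terminal]
16. n9.val = 29  [terminal]
17. n10.depth = true  [terminal]
18. n7.fin = "nqp"  [A.pre ++ "p"]
19. n11.env = "pnnqp"  [A₀.fin ++ A₁.fin]
20. n11.off = 8  [len(A₁.fin) + 5]
21. n12.key = true  [B₀.off > 7]
22. n12.pre = "rpnnqp"  ["r" ++ B₀.env]
23. n13.off = 6  [terminal]
24. n14.key = false  [not A₀.key]
25. n14.pre = "kz"  ["kz"]
26. n15.val = 25  [terminal]
27. n16.hot = 13  [terminal]
28. n17.ok = true  [terminal]
29. n14.fin = "rv"  ["rv"]
30. n12.fin = "rvw"  [A₁.fin ++ "w"]
31. n18.key = true  [B₀.off > 7]
32. n18.pre = "yrvw"  ["y" ++ A₀.fin]
33. n19.key = true  [A₀.key == true]
34. n19.pre = "xw"  ["xw"]
35. n20.depth = false  [terminal]
36. n19.fin = "xv"  ["xv"]
37. n18.fin = "xvyrvw"  [A₁.fin ++ A₀.pre]
38. n21.env = "krvw"  ["k" ++ A₀.fin]
39. n21.off = 18  [18]
40. n22.env = "zq"  ["zq"]
41. n23.ok = false  [terminal]
42. n22.sig = 27  [len(C.env) + 25]
43. n22.off = 10  [len(C.env) + 8]
44. n24.hot = 9  [terminal]
45. n26.ok = false  [terminal]
46. n27.ok = true  [terminal]
47. n25.ok = 24  [24]
48. n25.lim = false  [d₁.ok == false]
49. n25.env = 21  [21]
50. n25.sig = 5  [5]
51. n21.live = true  [S.lim == false]
52. n21.hot = "krvwn"  [B.env ++ "n"]
53. n11.live = false  [B₁.live == false]
54. n11.hot = "rvwu"  [A₀.fin ++ "u"]
55. n0.ok = 27  [len(A₁.fin) + 24]
56. n0.lim = false  [B.live == true]
57. n0.env = 10  [len(A₀.fin) + 8]
58. n0.sig = 17  [17]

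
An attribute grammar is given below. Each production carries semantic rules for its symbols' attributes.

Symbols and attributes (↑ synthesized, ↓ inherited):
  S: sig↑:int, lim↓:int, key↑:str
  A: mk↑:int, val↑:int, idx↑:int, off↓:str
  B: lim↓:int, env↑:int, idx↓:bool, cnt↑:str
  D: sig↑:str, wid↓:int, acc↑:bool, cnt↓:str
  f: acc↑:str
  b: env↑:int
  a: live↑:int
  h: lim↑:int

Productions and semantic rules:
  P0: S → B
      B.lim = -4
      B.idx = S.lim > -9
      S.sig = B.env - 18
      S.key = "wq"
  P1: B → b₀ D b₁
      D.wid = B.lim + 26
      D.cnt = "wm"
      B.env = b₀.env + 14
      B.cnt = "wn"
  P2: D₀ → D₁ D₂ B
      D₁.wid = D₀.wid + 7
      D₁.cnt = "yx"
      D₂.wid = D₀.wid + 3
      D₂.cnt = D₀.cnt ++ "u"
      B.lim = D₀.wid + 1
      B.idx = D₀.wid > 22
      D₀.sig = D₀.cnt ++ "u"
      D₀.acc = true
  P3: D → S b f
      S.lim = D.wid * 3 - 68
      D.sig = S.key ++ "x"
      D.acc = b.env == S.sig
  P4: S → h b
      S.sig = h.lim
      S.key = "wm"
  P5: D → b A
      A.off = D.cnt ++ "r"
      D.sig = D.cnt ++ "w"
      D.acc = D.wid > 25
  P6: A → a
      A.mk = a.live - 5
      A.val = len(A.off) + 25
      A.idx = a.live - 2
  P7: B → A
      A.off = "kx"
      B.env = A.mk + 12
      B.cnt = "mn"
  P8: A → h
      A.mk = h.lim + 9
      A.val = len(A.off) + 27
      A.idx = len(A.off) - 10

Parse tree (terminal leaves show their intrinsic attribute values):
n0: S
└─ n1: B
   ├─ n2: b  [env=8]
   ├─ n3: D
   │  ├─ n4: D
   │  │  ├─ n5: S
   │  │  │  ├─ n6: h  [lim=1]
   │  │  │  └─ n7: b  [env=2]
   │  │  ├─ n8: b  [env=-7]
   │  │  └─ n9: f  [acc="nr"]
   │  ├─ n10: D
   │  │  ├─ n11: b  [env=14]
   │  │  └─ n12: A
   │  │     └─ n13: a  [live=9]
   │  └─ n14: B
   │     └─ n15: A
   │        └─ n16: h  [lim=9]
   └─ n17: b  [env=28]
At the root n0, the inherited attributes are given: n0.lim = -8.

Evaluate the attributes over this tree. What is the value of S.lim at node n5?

19

1. n0.lim = -8  [given at root]
2. n1.lim = -4  [-4]
3. n1.idx = true  [S.lim > -9]
4. n2.env = 8  [terminal]
5. n3.wid = 22  [B.lim + 26]
6. n3.cnt = "wm"  ["wm"]
7. n4.wid = 29  [D₀.wid + 7]
8. n4.cnt = "yx"  ["yx"]
9. n5.lim = 19  [D.wid * 3 - 68]
10. n6.lim = 1  [terminal]
11. n7.env = 2  [terminal]
12. n5.sig = 1  [h.lim]
13. n5.key = "wm"  ["wm"]
14. n8.env = -7  [terminal]
15. n9.acc = "nr"  [terminal]
16. n4.sig = "wmx"  [S.key ++ "x"]
17. n4.acc = false  [b.env == S.sig]
18. n10.wid = 25  [D₀.wid + 3]
19. n10.cnt = "wmu"  [D₀.cnt ++ "u"]
20. n11.env = 14  [terminal]
21. n12.off = "wmur"  [D.cnt ++ "r"]
22. n13.live = 9  [terminal]
23. n12.mk = 4  [a.live - 5]
24. n12.val = 29  [len(A.off) + 25]
25. n12.idx = 7  [a.live - 2]
26. n10.sig = "wmuw"  [D.cnt ++ "w"]
27. n10.acc = false  [D.wid > 25]
28. n14.lim = 23  [D₀.wid + 1]
29. n14.idx = false  [D₀.wid > 22]
30. n15.off = "kx"  ["kx"]
31. n16.lim = 9  [terminal]
32. n15.mk = 18  [h.lim + 9]
33. n15.val = 29  [len(A.off) + 27]
34. n15.idx = -8  [len(A.off) - 10]
35. n14.env = 30  [A.mk + 12]
36. n14.cnt = "mn"  ["mn"]
37. n3.sig = "wmu"  [D₀.cnt ++ "u"]
38. n3.acc = true  [true]
39. n17.env = 28  [terminal]
40. n1.env = 22  [b₀.env + 14]
41. n1.cnt = "wn"  ["wn"]
42. n0.sig = 4  [B.env - 18]
43. n0.key = "wq"  ["wq"]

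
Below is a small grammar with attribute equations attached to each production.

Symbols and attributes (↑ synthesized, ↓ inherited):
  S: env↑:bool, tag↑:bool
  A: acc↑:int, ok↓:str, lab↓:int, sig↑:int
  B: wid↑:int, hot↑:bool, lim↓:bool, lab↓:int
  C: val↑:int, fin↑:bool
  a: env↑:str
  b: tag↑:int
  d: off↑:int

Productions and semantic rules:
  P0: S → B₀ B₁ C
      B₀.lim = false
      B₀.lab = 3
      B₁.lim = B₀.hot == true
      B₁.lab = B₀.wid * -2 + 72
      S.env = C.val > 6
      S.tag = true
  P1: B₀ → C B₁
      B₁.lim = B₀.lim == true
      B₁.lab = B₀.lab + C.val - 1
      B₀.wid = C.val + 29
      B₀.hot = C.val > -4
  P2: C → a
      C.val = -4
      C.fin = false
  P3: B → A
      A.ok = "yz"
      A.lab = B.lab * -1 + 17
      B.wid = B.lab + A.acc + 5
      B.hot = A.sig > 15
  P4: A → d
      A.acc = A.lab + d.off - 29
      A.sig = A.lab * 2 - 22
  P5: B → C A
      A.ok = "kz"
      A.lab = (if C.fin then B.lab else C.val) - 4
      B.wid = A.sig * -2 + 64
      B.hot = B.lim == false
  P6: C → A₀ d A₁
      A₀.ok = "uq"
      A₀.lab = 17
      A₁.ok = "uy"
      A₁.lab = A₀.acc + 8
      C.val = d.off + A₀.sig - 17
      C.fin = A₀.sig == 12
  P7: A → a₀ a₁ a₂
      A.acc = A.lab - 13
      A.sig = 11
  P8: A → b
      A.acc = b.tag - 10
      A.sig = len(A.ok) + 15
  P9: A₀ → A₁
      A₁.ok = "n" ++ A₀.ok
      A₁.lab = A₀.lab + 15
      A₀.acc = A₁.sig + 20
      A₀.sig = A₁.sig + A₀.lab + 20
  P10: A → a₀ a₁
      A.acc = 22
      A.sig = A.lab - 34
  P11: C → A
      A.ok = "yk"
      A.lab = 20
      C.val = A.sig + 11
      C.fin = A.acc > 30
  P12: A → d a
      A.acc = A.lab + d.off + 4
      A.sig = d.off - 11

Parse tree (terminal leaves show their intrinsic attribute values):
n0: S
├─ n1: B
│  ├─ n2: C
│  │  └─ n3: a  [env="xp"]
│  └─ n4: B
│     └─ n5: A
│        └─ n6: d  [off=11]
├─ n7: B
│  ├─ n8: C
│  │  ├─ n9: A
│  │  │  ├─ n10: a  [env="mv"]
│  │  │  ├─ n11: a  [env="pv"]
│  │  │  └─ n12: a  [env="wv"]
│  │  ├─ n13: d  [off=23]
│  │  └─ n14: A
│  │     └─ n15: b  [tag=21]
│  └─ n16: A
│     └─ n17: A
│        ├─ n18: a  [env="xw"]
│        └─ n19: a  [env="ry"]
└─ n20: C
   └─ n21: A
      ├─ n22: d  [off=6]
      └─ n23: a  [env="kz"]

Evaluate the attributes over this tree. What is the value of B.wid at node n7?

10

1. n1.lim = false  [false]
2. n1.lab = 3  [3]
3. n3.env = "xp"  [terminal]
4. n2.val = -4  [-4]
5. n2.fin = false  [false]
6. n4.lim = false  [B₀.lim == true]
7. n4.lab = -2  [B₀.lab + C.val - 1]
8. n5.ok = "yz"  ["yz"]
9. n5.lab = 19  [B.lab * -1 + 17]
10. n6.off = 11  [terminal]
11. n5.acc = 1  [A.lab + d.off - 29]
12. n5.sig = 16  [A.lab * 2 - 22]
13. n4.wid = 4  [B.lab + A.acc + 5]
14. n4.hot = true  [A.sig > 15]
15. n1.wid = 25  [C.val + 29]
16. n1.hot = false  [C.val > -4]
17. n7.lim = false  [B₀.hot == true]
18. n7.lab = 22  [B₀.wid * -2 + 72]
19. n9.ok = "uq"  ["uq"]
20. n9.lab = 17  [17]
21. n10.env = "mv"  [terminal]
22. n11.env = "pv"  [terminal]
23. n12.env = "wv"  [terminal]
24. n9.acc = 4  [A.lab - 13]
25. n9.sig = 11  [11]
26. n13.off = 23  [terminal]
27. n14.ok = "uy"  ["uy"]
28. n14.lab = 12  [A₀.acc + 8]
29. n15.tag = 21  [terminal]
30. n14.acc = 11  [b.tag - 10]
31. n14.sig = 17  [len(A.ok) + 15]
32. n8.val = 17  [d.off + A₀.sig - 17]
33. n8.fin = false  [A₀.sig == 12]
34. n16.ok = "kz"  ["kz"]
35. n16.lab = 13  [(if C.fin then B.lab else C.val) - 4]
36. n17.ok = "nkz"  ["n" ++ A₀.ok]
37. n17.lab = 28  [A₀.lab + 15]
38. n18.env = "xw"  [terminal]
39. n19.env = "ry"  [terminal]
40. n17.acc = 22  [22]
41. n17.sig = -6  [A.lab - 34]
42. n16.acc = 14  [A₁.sig + 20]
43. n16.sig = 27  [A₁.sig + A₀.lab + 20]
44. n7.wid = 10  [A.sig * -2 + 64]
45. n7.hot = true  [B.lim == false]
46. n21.ok = "yk"  ["yk"]
47. n21.lab = 20  [20]
48. n22.off = 6  [terminal]
49. n23.env = "kz"  [terminal]
50. n21.acc = 30  [A.lab + d.off + 4]
51. n21.sig = -5  [d.off - 11]
52. n20.val = 6  [A.sig + 11]
53. n20.fin = false  [A.acc > 30]
54. n0.env = false  [C.val > 6]
55. n0.tag = true  [true]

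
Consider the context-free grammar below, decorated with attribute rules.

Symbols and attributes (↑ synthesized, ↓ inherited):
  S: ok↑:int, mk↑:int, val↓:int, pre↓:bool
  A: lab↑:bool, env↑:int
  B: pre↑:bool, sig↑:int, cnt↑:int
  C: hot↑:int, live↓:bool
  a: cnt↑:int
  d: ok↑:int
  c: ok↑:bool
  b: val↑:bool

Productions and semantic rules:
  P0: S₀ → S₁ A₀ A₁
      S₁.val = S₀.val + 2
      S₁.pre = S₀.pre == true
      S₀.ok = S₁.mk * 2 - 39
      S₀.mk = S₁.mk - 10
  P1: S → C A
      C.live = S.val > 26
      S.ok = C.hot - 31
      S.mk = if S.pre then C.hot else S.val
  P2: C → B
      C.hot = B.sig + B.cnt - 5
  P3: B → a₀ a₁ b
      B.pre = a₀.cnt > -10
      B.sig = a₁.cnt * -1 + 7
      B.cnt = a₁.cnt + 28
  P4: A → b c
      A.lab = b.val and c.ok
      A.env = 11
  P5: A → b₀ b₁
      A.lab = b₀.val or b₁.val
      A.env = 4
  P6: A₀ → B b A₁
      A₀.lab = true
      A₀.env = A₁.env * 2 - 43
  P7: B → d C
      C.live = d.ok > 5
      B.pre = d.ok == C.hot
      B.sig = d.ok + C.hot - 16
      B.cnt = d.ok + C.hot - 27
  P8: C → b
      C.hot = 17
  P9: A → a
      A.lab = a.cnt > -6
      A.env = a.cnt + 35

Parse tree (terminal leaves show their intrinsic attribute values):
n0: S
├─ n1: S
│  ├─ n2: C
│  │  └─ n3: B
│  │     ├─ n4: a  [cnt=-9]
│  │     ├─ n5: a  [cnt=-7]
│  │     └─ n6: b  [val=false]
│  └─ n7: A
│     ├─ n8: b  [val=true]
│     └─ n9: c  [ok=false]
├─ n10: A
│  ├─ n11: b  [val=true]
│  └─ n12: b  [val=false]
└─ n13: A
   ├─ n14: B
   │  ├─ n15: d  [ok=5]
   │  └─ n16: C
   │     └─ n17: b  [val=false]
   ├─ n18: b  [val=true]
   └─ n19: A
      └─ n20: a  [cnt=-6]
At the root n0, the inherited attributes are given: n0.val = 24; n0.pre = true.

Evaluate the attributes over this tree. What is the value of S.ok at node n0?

1. n0.val = 24  [given at root]
2. n0.pre = true  [given at root]
3. n1.val = 26  [S₀.val + 2]
4. n1.pre = true  [S₀.pre == true]
5. n2.live = false  [S.val > 26]
6. n4.cnt = -9  [terminal]
7. n5.cnt = -7  [terminal]
8. n6.val = false  [terminal]
9. n3.pre = true  [a₀.cnt > -10]
10. n3.sig = 14  [a₁.cnt * -1 + 7]
11. n3.cnt = 21  [a₁.cnt + 28]
12. n2.hot = 30  [B.sig + B.cnt - 5]
13. n8.val = true  [terminal]
14. n9.ok = false  [terminal]
15. n7.lab = false  [b.val and c.ok]
16. n7.env = 11  [11]
17. n1.ok = -1  [C.hot - 31]
18. n1.mk = 30  [if S.pre then C.hot else S.val]
19. n11.val = true  [terminal]
20. n12.val = false  [terminal]
21. n10.lab = true  [b₀.val or b₁.val]
22. n10.env = 4  [4]
23. n15.ok = 5  [terminal]
24. n16.live = false  [d.ok > 5]
25. n17.val = false  [terminal]
26. n16.hot = 17  [17]
27. n14.pre = false  [d.ok == C.hot]
28. n14.sig = 6  [d.ok + C.hot - 16]
29. n14.cnt = -5  [d.ok + C.hot - 27]
30. n18.val = true  [terminal]
31. n20.cnt = -6  [terminal]
32. n19.lab = false  [a.cnt > -6]
33. n19.env = 29  [a.cnt + 35]
34. n13.lab = true  [true]
35. n13.env = 15  [A₁.env * 2 - 43]
36. n0.ok = 21  [S₁.mk * 2 - 39]
37. n0.mk = 20  [S₁.mk - 10]

21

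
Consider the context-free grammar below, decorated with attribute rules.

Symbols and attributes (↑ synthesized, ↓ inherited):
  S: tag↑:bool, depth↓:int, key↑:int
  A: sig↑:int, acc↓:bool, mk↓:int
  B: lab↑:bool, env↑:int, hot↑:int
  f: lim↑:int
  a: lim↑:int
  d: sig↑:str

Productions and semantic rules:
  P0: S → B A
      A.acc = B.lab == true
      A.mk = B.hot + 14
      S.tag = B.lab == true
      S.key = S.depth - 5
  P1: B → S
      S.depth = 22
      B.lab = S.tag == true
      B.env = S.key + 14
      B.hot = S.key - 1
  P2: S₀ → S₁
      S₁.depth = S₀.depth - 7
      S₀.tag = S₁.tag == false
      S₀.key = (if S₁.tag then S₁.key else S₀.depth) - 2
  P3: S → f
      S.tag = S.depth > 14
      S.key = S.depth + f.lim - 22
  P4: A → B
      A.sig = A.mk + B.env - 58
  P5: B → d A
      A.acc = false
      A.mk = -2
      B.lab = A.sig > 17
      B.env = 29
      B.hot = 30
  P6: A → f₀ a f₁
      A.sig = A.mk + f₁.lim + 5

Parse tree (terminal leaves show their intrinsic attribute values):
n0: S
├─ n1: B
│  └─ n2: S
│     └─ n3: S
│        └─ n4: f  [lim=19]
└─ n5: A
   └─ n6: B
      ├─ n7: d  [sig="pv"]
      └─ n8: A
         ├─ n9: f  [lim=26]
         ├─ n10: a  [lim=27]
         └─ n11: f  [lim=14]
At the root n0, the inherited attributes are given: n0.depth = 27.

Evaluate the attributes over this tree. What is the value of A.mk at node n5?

1. n0.depth = 27  [given at root]
2. n2.depth = 22  [22]
3. n3.depth = 15  [S₀.depth - 7]
4. n4.lim = 19  [terminal]
5. n3.tag = true  [S.depth > 14]
6. n3.key = 12  [S.depth + f.lim - 22]
7. n2.tag = false  [S₁.tag == false]
8. n2.key = 10  [(if S₁.tag then S₁.key else S₀.depth) - 2]
9. n1.lab = false  [S.tag == true]
10. n1.env = 24  [S.key + 14]
11. n1.hot = 9  [S.key - 1]
12. n5.acc = false  [B.lab == true]
13. n5.mk = 23  [B.hot + 14]
14. n7.sig = "pv"  [terminal]
15. n8.acc = false  [false]
16. n8.mk = -2  [-2]
17. n9.lim = 26  [terminal]
18. n10.lim = 27  [terminal]
19. n11.lim = 14  [terminal]
20. n8.sig = 17  [A.mk + f₁.lim + 5]
21. n6.lab = false  [A.sig > 17]
22. n6.env = 29  [29]
23. n6.hot = 30  [30]
24. n5.sig = -6  [A.mk + B.env - 58]
25. n0.tag = false  [B.lab == true]
26. n0.key = 22  [S.depth - 5]

23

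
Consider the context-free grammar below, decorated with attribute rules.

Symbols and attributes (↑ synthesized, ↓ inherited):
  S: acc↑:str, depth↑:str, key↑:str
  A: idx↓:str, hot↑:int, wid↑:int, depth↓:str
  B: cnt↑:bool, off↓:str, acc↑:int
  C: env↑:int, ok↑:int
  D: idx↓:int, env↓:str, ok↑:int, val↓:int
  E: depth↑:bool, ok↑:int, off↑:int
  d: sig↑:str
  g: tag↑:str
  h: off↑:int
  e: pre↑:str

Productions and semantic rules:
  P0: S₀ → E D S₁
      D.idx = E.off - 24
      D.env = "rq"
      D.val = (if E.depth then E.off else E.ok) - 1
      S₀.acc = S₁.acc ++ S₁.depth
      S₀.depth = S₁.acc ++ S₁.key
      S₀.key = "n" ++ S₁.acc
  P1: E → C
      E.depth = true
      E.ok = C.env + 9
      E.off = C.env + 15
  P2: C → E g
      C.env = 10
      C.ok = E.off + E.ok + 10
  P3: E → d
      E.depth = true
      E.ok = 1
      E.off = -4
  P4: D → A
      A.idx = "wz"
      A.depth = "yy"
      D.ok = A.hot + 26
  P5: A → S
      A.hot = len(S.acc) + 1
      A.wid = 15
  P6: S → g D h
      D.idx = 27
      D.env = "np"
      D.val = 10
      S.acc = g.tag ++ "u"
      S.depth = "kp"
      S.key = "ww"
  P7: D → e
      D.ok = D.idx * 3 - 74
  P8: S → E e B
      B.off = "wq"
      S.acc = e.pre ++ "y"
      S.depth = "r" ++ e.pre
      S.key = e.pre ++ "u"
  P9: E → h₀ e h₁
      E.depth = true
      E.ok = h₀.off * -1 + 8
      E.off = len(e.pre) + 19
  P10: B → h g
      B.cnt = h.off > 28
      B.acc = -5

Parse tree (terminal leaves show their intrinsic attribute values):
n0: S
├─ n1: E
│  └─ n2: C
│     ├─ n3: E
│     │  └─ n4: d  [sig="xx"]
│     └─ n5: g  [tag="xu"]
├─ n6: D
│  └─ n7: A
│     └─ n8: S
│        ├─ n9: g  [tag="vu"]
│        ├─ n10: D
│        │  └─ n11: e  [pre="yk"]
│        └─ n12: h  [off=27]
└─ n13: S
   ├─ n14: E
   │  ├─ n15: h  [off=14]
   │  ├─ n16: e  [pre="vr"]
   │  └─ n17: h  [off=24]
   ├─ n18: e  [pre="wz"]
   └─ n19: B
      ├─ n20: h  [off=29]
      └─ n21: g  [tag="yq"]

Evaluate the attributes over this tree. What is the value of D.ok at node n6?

30

1. n4.sig = "xx"  [terminal]
2. n3.depth = true  [true]
3. n3.ok = 1  [1]
4. n3.off = -4  [-4]
5. n5.tag = "xu"  [terminal]
6. n2.env = 10  [10]
7. n2.ok = 7  [E.off + E.ok + 10]
8. n1.depth = true  [true]
9. n1.ok = 19  [C.env + 9]
10. n1.off = 25  [C.env + 15]
11. n6.idx = 1  [E.off - 24]
12. n6.env = "rq"  ["rq"]
13. n6.val = 24  [(if E.depth then E.off else E.ok) - 1]
14. n7.idx = "wz"  ["wz"]
15. n7.depth = "yy"  ["yy"]
16. n9.tag = "vu"  [terminal]
17. n10.idx = 27  [27]
18. n10.env = "np"  ["np"]
19. n10.val = 10  [10]
20. n11.pre = "yk"  [terminal]
21. n10.ok = 7  [D.idx * 3 - 74]
22. n12.off = 27  [terminal]
23. n8.acc = "vuu"  [g.tag ++ "u"]
24. n8.depth = "kp"  ["kp"]
25. n8.key = "ww"  ["ww"]
26. n7.hot = 4  [len(S.acc) + 1]
27. n7.wid = 15  [15]
28. n6.ok = 30  [A.hot + 26]
29. n15.off = 14  [terminal]
30. n16.pre = "vr"  [terminal]
31. n17.off = 24  [terminal]
32. n14.depth = true  [true]
33. n14.ok = -6  [h₀.off * -1 + 8]
34. n14.off = 21  [len(e.pre) + 19]
35. n18.pre = "wz"  [terminal]
36. n19.off = "wq"  ["wq"]
37. n20.off = 29  [terminal]
38. n21.tag = "yq"  [terminal]
39. n19.cnt = true  [h.off > 28]
40. n19.acc = -5  [-5]
41. n13.acc = "wzy"  [e.pre ++ "y"]
42. n13.depth = "rwz"  ["r" ++ e.pre]
43. n13.key = "wzu"  [e.pre ++ "u"]
44. n0.acc = "wzyrwz"  [S₁.acc ++ S₁.depth]
45. n0.depth = "wzywzu"  [S₁.acc ++ S₁.key]
46. n0.key = "nwzy"  ["n" ++ S₁.acc]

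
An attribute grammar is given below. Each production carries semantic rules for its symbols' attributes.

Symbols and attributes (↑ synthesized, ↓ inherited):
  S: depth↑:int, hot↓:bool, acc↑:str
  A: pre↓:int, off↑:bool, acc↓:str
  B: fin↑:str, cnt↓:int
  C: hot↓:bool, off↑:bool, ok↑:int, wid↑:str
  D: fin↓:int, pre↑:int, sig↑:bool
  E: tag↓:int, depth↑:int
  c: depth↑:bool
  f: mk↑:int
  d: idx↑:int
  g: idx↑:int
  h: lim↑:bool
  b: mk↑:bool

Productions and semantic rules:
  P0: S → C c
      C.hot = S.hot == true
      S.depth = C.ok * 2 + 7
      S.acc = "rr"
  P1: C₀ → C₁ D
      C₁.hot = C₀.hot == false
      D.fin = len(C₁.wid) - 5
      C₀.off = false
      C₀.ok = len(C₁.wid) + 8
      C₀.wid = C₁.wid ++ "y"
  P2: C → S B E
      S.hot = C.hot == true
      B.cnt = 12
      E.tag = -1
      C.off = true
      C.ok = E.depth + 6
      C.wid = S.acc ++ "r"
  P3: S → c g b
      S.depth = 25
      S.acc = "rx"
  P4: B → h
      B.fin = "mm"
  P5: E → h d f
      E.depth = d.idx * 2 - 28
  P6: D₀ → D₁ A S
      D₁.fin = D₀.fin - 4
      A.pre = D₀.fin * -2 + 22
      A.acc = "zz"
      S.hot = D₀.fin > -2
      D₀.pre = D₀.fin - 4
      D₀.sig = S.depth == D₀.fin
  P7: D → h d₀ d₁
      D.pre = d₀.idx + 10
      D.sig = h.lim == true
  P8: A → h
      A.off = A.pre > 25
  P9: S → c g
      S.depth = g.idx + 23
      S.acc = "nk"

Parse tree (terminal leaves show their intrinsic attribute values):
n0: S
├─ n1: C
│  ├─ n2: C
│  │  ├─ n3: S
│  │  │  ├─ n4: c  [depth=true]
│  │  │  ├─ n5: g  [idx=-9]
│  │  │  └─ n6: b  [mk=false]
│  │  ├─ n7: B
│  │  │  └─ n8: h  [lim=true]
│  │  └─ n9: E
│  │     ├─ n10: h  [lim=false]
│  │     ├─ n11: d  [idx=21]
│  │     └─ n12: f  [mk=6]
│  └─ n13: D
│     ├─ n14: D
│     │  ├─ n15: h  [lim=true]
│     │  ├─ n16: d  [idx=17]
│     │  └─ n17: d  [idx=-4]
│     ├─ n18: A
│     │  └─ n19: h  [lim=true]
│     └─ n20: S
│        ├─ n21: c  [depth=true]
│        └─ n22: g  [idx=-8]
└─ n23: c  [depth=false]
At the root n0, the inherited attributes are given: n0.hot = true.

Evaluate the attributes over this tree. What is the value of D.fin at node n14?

-6

1. n0.hot = true  [given at root]
2. n1.hot = true  [S.hot == true]
3. n2.hot = false  [C₀.hot == false]
4. n3.hot = false  [C.hot == true]
5. n4.depth = true  [terminal]
6. n5.idx = -9  [terminal]
7. n6.mk = false  [terminal]
8. n3.depth = 25  [25]
9. n3.acc = "rx"  ["rx"]
10. n7.cnt = 12  [12]
11. n8.lim = true  [terminal]
12. n7.fin = "mm"  ["mm"]
13. n9.tag = -1  [-1]
14. n10.lim = false  [terminal]
15. n11.idx = 21  [terminal]
16. n12.mk = 6  [terminal]
17. n9.depth = 14  [d.idx * 2 - 28]
18. n2.off = true  [true]
19. n2.ok = 20  [E.depth + 6]
20. n2.wid = "rxr"  [S.acc ++ "r"]
21. n13.fin = -2  [len(C₁.wid) - 5]
22. n14.fin = -6  [D₀.fin - 4]
23. n15.lim = true  [terminal]
24. n16.idx = 17  [terminal]
25. n17.idx = -4  [terminal]
26. n14.pre = 27  [d₀.idx + 10]
27. n14.sig = true  [h.lim == true]
28. n18.pre = 26  [D₀.fin * -2 + 22]
29. n18.acc = "zz"  ["zz"]
30. n19.lim = true  [terminal]
31. n18.off = true  [A.pre > 25]
32. n20.hot = false  [D₀.fin > -2]
33. n21.depth = true  [terminal]
34. n22.idx = -8  [terminal]
35. n20.depth = 15  [g.idx + 23]
36. n20.acc = "nk"  ["nk"]
37. n13.pre = -6  [D₀.fin - 4]
38. n13.sig = false  [S.depth == D₀.fin]
39. n1.off = false  [false]
40. n1.ok = 11  [len(C₁.wid) + 8]
41. n1.wid = "rxry"  [C₁.wid ++ "y"]
42. n23.depth = false  [terminal]
43. n0.depth = 29  [C.ok * 2 + 7]
44. n0.acc = "rr"  ["rr"]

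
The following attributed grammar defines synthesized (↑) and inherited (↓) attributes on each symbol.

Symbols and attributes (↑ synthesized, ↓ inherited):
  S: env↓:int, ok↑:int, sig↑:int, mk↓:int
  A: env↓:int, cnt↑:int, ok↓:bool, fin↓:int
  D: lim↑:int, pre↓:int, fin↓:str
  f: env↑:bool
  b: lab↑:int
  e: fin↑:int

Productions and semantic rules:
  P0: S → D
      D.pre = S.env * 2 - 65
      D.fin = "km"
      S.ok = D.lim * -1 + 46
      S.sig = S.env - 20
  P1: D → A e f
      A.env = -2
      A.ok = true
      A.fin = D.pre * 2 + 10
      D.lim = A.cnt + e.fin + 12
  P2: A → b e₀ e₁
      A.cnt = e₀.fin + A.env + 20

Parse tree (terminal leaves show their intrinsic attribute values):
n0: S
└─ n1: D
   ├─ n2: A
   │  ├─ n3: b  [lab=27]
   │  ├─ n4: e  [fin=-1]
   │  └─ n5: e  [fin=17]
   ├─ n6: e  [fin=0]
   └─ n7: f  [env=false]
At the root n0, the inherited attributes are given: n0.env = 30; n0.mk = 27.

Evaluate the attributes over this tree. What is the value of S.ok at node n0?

17

1. n0.env = 30  [given at root]
2. n0.mk = 27  [given at root]
3. n1.pre = -5  [S.env * 2 - 65]
4. n1.fin = "km"  ["km"]
5. n2.env = -2  [-2]
6. n2.ok = true  [true]
7. n2.fin = 0  [D.pre * 2 + 10]
8. n3.lab = 27  [terminal]
9. n4.fin = -1  [terminal]
10. n5.fin = 17  [terminal]
11. n2.cnt = 17  [e₀.fin + A.env + 20]
12. n6.fin = 0  [terminal]
13. n7.env = false  [terminal]
14. n1.lim = 29  [A.cnt + e.fin + 12]
15. n0.ok = 17  [D.lim * -1 + 46]
16. n0.sig = 10  [S.env - 20]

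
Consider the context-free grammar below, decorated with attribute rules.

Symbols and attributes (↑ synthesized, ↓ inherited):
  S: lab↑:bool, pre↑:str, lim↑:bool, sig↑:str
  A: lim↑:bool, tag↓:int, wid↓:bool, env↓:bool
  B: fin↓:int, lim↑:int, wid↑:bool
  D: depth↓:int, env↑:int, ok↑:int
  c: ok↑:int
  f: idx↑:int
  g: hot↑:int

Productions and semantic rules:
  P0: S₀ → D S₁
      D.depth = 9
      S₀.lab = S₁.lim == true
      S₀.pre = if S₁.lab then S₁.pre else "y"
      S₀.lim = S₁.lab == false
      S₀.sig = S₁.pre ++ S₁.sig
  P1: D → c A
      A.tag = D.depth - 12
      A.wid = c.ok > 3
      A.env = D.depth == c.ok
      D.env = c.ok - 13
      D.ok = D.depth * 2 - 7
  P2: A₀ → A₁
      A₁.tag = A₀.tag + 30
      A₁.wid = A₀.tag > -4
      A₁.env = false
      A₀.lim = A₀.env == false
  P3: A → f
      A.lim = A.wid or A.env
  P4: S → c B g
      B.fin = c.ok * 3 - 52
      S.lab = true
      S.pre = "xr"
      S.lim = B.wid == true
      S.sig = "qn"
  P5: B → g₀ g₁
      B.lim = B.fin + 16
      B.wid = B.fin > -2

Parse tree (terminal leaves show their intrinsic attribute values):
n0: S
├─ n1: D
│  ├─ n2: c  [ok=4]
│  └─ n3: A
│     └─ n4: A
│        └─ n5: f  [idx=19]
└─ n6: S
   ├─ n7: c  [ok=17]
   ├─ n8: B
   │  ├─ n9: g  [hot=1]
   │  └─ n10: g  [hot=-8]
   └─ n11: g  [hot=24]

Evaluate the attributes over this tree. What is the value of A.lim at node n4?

1. n1.depth = 9  [9]
2. n2.ok = 4  [terminal]
3. n3.tag = -3  [D.depth - 12]
4. n3.wid = true  [c.ok > 3]
5. n3.env = false  [D.depth == c.ok]
6. n4.tag = 27  [A₀.tag + 30]
7. n4.wid = true  [A₀.tag > -4]
8. n4.env = false  [false]
9. n5.idx = 19  [terminal]
10. n4.lim = true  [A.wid or A.env]
11. n3.lim = true  [A₀.env == false]
12. n1.env = -9  [c.ok - 13]
13. n1.ok = 11  [D.depth * 2 - 7]
14. n7.ok = 17  [terminal]
15. n8.fin = -1  [c.ok * 3 - 52]
16. n9.hot = 1  [terminal]
17. n10.hot = -8  [terminal]
18. n8.lim = 15  [B.fin + 16]
19. n8.wid = true  [B.fin > -2]
20. n11.hot = 24  [terminal]
21. n6.lab = true  [true]
22. n6.pre = "xr"  ["xr"]
23. n6.lim = true  [B.wid == true]
24. n6.sig = "qn"  ["qn"]
25. n0.lab = true  [S₁.lim == true]
26. n0.pre = "xr"  [if S₁.lab then S₁.pre else "y"]
27. n0.lim = false  [S₁.lab == false]
28. n0.sig = "xrqn"  [S₁.pre ++ S₁.sig]

true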